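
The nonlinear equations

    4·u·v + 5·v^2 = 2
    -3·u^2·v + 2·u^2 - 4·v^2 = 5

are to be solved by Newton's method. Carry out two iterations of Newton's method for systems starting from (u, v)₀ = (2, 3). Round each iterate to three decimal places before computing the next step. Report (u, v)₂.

At (2, 3): F = (67.000, -69.000).
Jacobian J = [[4·v, 4·u + 10·v], [-6·u·v + 4·u, -3·u^2 - 8·v]].
At the point, J = [[12.000, 38.000], [-28.000, -36.000]] (det J = 632.000).
Solving J·Δ = −F gives Δ = (-0.332, -1.658).
Then the next iterate is (u, v)₁ = (1.668, 1.342).
Round to (1.668, 1.342) and repeat: F = (15.95864, -17.84064), J = [[5.368, 20.092], [-6.75874, -19.08267]].
Δ = (-1.616, -0.362), so (u, v)₂ = (0.052, 0.980).

(0.052, 0.980)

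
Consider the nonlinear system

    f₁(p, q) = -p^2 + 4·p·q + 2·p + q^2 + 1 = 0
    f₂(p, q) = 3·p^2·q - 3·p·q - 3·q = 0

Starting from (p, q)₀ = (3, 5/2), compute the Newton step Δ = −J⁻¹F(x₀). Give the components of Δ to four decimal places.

(-0.2260, -1.9349)

At (3, 5/2): F = (34.2500, 37.5000).
Jacobian J = [[-2·p + 4·q + 2, 4·p + 2·q], [6·p·q - 3·q, 3·p^2 - 3·p - 3]].
At the point, J = [[6.0000, 17.0000], [37.5000, 15.0000]] (det J = -547.5000).
Solving J·Δ = −F gives Δ = (-0.2260, -1.9349).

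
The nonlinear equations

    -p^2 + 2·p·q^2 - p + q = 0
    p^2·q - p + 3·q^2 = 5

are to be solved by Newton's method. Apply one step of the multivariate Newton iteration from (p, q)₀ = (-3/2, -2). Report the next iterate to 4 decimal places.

(-0.9350, -1.3000)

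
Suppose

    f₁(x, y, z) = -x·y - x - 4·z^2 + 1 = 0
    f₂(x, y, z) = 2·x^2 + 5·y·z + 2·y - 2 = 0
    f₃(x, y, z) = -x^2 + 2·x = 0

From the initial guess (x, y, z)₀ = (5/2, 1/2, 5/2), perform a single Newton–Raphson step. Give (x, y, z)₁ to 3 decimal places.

At (5/2, 1/2, 5/2): F = (-27.750, 17.750, -1.250).
Jacobian J = [[-y - 1, -x, -8·z], [4·x, 5·z + 2, 5·y], [-2·x + 2, 0, 0]].
At the point, J = [[-1.500, -2.500, -20.000], [10.000, 14.500, 2.500], [-3.000, 0.000, 0.000]] (det J = -851.250).
Solving J·Δ = −F gives Δ = (-0.417, -0.718, -1.266).
Then the next iterate is (x, y, z)₁ = (2.083, -0.218, 1.234).

(2.083, -0.218, 1.234)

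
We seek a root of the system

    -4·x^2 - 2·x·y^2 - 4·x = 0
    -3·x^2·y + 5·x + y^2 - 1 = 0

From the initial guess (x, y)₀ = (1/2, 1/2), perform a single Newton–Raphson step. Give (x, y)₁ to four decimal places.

(0.0909, 0.7273)

At (1/2, 1/2): F = (-3.2500, 1.3750).
Jacobian J = [[-8·x - 2·y^2 - 4, -4·x·y], [-6·x·y + 5, -3·x^2 + 2·y]].
At the point, J = [[-8.5000, -1.0000], [3.5000, 0.2500]] (det J = 1.3750).
Solving J·Δ = −F gives Δ = (-0.4091, 0.2273).
Then the next iterate is (x, y)₁ = (0.0909, 0.7273).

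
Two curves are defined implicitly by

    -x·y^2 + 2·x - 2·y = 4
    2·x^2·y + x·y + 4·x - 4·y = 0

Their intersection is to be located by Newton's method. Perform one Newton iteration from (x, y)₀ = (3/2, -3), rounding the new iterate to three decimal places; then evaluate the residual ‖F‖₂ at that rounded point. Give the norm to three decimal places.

At (3/2, -3): F = (-8.500, 0.000).
Jacobian J = [[-y^2 + 2, -2·x·y - 2], [4·x·y + y + 4, 2·x^2 + x - 4]].
At the point, J = [[-7.000, 7.000], [-17.000, 2.000]] (det J = 105.000).
Solving J·Δ = −F gives Δ = (0.162, 1.376).
Then the next iterate is (x, y)₁ = (1.662, -1.624).
Re-evaluating at (1.662, -1.624): F = (-1.81132, 1.47314), so ‖F‖₂ = 2.335.

2.335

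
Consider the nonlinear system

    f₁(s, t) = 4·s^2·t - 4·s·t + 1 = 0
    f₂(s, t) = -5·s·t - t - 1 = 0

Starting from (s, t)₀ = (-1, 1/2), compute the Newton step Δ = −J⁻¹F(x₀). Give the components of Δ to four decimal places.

(3.0000, 1.6250)

At (-1, 1/2): F = (5.0000, 1.0000).
Jacobian J = [[8·s·t - 4·t, 4·s^2 - 4·s], [-5·t, -5·s - 1]].
At the point, J = [[-6.0000, 8.0000], [-2.5000, 4.0000]] (det J = -4.0000).
Solving J·Δ = −F gives Δ = (3.0000, 1.6250).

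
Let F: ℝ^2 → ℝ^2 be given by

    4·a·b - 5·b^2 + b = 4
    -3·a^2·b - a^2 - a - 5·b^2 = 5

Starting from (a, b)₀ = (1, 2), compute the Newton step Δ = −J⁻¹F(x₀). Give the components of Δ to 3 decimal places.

At (1, 2): F = (-14.000, -33.000).
Jacobian J = [[4·b, 4·a - 10·b + 1], [-6·a·b - 2·a - 1, -3·a^2 - 10·b]].
At the point, J = [[8.000, -15.000], [-15.000, -23.000]] (det J = -409.000).
Solving J·Δ = −F gives Δ = (-0.423, -1.159).

(-0.423, -1.159)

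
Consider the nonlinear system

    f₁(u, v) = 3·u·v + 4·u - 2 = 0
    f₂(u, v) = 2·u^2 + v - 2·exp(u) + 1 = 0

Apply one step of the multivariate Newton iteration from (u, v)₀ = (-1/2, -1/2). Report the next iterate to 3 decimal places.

At (-1/2, -1/2): F = (-3.250, -0.21306).
Jacobian J = [[3·v + 4, 3·u], [4·u - 2·exp(u), 1]].
At the point, J = [[2.500, -1.500], [-3.21306, 1.000]] (det J = -2.31959).
Solving J·Δ = −F gives Δ = (-1.539, -4.731).
Then the next iterate is (u, v)₁ = (-2.039, -5.231).

(-2.039, -5.231)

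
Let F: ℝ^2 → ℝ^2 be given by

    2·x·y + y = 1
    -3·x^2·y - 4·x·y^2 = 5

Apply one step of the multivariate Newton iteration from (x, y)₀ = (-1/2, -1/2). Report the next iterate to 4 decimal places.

(-1.5000, -1.0909)

At (-1/2, -1/2): F = (-1.0000, -4.1250).
Jacobian J = [[2·y, 2·x + 1], [-6·x·y - 4·y^2, -3·x^2 - 8·x·y]].
At the point, J = [[-1.0000, 0.0000], [-2.5000, -2.7500]] (det J = 2.7500).
Solving J·Δ = −F gives Δ = (-1.0000, -0.5909).
Then the next iterate is (x, y)₁ = (-1.5000, -1.0909).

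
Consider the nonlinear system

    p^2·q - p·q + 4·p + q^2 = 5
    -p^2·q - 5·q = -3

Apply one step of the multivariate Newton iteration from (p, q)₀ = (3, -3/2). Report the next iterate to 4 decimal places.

(6.4318, 2.4205)

At (3, -3/2): F = (0.2500, 24.0000).
Jacobian J = [[2·p·q - q + 4, p^2 - p + 2·q], [-2·p·q, -p^2 - 5]].
At the point, J = [[-3.5000, 3.0000], [9.0000, -14.0000]] (det J = 22.0000).
Solving J·Δ = −F gives Δ = (3.4318, 3.9205).
Then the next iterate is (p, q)₁ = (6.4318, 2.4205).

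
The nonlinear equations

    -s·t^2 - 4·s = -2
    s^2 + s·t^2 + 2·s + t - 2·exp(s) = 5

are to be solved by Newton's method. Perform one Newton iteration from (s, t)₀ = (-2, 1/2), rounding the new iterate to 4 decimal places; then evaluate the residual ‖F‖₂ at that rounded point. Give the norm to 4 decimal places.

At (-2, 1/2): F = (10.5000, -5.270671).
Jacobian J = [[-t^2 - 4, -2·s·t], [2·s + t^2 - 2·exp(s) + 2, 2·s·t + 1]].
At the point, J = [[-4.2500, 2.0000], [-2.020671, -1.0000]] (det J = 8.291341).
Solving J·Δ = −F gives Δ = (-0.0050, -5.2606).
Then the next iterate is (s, t)₁ = (-2.0050, -4.7606).
Re-evaluating at (-2.0050, -4.7606): F = (55.459941, -55.459837), so ‖F‖₂ = 78.4321.

78.4321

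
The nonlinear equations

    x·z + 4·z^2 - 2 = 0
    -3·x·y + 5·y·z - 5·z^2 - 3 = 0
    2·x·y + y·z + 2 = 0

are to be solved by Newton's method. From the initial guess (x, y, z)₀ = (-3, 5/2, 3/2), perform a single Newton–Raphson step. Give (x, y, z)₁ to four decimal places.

At (-3, 5/2, 3/2): F = (2.5000, 27.0000, -9.2500).
Jacobian J = [[z, 0, x + 8·z], [-3·y, -3·x + 5·z, 5·y - 10·z], [2·y, 2·x + z, y]].
At the point, J = [[1.5000, 0.0000, 9.0000], [-7.5000, 16.5000, -2.5000], [5.0000, -4.5000, 2.5000]] (det J = -393.7500).
Solving J·Δ = −F gives Δ = (0.9019, -1.2913, -0.4281).
Then the next iterate is (x, y, z)₁ = (-2.0981, 1.2087, 1.0719).

(-2.0981, 1.2087, 1.0719)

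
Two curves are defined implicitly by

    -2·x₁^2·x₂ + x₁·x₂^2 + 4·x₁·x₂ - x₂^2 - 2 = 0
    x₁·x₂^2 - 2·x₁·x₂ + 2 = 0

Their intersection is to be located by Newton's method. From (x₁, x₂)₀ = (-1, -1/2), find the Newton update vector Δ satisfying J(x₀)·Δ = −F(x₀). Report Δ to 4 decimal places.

At (-1, -1/2): F = (0.5000, 0.7500).
Jacobian J = [[-4·x₁·x₂ + x₂^2 + 4·x₂, -2·x₁^2 + 2·x₁·x₂ + 4·x₁ - 2·x₂], [x₂^2 - 2·x₂, 2·x₁·x₂ - 2·x₁]].
At the point, J = [[-3.7500, -4.0000], [1.2500, 3.0000]] (det J = -6.2500).
Solving J·Δ = −F gives Δ = (0.7200, -0.5500).

(0.7200, -0.5500)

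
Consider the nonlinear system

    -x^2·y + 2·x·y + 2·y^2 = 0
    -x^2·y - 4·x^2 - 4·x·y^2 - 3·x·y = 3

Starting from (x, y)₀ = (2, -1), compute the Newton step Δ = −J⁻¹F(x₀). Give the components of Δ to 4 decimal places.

(-1.4000, -0.2000)

At (2, -1): F = (2.0000, -17.0000).
Jacobian J = [[-2·x·y + 2·y, -x^2 + 2·x + 4·y], [-2·x·y - 8·x - 4·y^2 - 3·y, -x^2 - 8·x·y - 3·x]].
At the point, J = [[2.0000, -4.0000], [-13.0000, 6.0000]] (det J = -40.0000).
Solving J·Δ = −F gives Δ = (-1.4000, -0.2000).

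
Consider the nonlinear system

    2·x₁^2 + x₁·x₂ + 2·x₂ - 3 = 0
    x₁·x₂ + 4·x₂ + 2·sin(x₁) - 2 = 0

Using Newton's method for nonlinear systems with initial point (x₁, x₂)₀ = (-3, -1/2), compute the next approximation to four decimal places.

(-2.1510, 4.3877)

At (-3, -1/2): F = (15.5000, -2.782240).
Jacobian J = [[4·x₁ + x₂, x₁ + 2], [x₂ + 2·cos(x₁), x₁ + 4]].
At the point, J = [[-12.5000, -1.0000], [-2.479985, 1.0000]] (det J = -14.979985).
Solving J·Δ = −F gives Δ = (0.8490, 4.8877).
Then the next iterate is (x₁, x₂)₁ = (-2.1510, 4.3877).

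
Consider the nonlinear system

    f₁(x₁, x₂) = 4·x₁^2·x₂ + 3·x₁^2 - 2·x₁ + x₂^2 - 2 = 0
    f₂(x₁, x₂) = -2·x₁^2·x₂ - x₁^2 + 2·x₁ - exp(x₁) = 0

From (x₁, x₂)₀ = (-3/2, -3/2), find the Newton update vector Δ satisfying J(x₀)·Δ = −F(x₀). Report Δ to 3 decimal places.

At (-3/2, -3/2): F = (-3.500, 1.27687).
Jacobian J = [[8·x₁·x₂ + 6·x₁ - 2, 4·x₁^2 + 2·x₂], [-4·x₁·x₂ - 2·x₁ - exp(x₁) + 2, -2·x₁^2]].
At the point, J = [[7.000, 6.000], [-4.22313, -4.500]] (det J = -6.16122).
Solving J·Δ = −F gives Δ = (1.313, -0.948).

(1.313, -0.948)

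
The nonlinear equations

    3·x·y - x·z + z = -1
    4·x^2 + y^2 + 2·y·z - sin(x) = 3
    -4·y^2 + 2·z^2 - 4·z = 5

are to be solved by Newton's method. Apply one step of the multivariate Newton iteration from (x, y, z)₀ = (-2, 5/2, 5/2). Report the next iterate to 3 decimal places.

At (-2, 5/2, 5/2): F = (-6.500, 32.65930, -27.500).
Jacobian J = [[3·y - z, 3·x, -x + 1], [8·x - cos(x), 2·y + 2·z, 2·y], [0, -8·y, 4·z - 4]].
At the point, J = [[5.000, -6.000, 3.000], [-15.58385, 10.000, 5.000], [0.000, -20.000, 6.000]] (det J = 1174.01248).
Solving J·Δ = −F gives Δ = (0.148, -1.998, -2.075).
Then the next iterate is (x, y, z)₁ = (-1.852, 0.502, 0.425).

(-1.852, 0.502, 0.425)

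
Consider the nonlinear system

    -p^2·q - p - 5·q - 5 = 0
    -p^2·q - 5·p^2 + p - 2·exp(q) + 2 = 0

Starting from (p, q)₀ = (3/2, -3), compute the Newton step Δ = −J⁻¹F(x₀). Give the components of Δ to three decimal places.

At (3/2, -3): F = (15.250, -1.09957).
Jacobian J = [[-2·p·q - 1, -p^2 - 5], [-2·p·q - 10·p + 1, -p^2 - 2·exp(q)]].
At the point, J = [[8.000, -7.250], [-5.000, -2.34957]] (det J = -55.04659).
Solving J·Δ = −F gives Δ = (-0.796, 1.225).

(-0.796, 1.225)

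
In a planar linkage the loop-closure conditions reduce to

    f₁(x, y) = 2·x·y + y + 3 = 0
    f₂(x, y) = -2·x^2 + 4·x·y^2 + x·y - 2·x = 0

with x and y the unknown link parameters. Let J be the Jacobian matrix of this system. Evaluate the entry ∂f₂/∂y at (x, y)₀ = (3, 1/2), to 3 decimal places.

15.000

∂f₂/∂y = 8·x·y + x.
At (3, 1/2) this is 15.000.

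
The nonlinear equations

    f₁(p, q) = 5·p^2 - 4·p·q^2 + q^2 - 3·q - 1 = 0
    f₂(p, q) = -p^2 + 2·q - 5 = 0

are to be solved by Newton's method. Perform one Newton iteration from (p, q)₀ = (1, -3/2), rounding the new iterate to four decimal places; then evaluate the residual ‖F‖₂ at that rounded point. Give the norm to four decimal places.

69.1397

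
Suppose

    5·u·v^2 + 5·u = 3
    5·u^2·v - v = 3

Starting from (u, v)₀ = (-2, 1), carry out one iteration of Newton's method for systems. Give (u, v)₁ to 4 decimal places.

(-2.5571, -0.4286)

At (-2, 1): F = (-23.0000, 16.0000).
Jacobian J = [[5·v^2 + 5, 10·u·v], [10·u·v, 5·u^2 - 1]].
At the point, J = [[10.0000, -20.0000], [-20.0000, 19.0000]] (det J = -210.0000).
Solving J·Δ = −F gives Δ = (-0.5571, -1.4286).
Then the next iterate is (u, v)₁ = (-2.5571, -0.4286).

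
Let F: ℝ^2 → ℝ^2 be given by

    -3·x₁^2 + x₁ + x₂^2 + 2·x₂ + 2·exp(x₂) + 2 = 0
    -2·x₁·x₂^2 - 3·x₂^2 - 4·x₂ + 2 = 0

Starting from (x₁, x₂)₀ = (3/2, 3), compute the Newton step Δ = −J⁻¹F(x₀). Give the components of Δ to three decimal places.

(-0.848, -1.219)

At (3/2, 3): F = (51.92107, -64.000).
Jacobian J = [[-6·x₁ + 1, 2·x₂ + 2·exp(x₂) + 2], [-2·x₂^2, -4·x₁·x₂ - 6·x₂ - 4]].
At the point, J = [[-8.000, 48.17107], [-18.000, -40.000]] (det J = 1187.07933).
Solving J·Δ = −F gives Δ = (-0.848, -1.219).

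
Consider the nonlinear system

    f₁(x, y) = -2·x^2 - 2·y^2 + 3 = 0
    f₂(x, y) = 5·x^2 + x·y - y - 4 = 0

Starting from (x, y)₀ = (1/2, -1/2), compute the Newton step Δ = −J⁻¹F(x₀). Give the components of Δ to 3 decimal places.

(0.500, -0.500)

At (1/2, -1/2): F = (2.000, -2.500).
Jacobian J = [[-4·x, -4·y], [10·x + y, x - 1]].
At the point, J = [[-2.000, 2.000], [4.500, -0.500]] (det J = -8.000).
Solving J·Δ = −F gives Δ = (0.500, -0.500).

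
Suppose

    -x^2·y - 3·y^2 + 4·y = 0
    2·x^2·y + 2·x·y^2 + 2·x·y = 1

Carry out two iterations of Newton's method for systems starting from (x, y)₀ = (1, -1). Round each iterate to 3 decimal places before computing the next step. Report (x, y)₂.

At (1, -1): F = (-6.000, -3.000).
Jacobian J = [[-2·x·y, -x^2 - 6·y + 4], [4·x·y + 2·y^2 + 2·y, 2·x^2 + 4·x·y + 2·x]].
At the point, J = [[2.000, 9.000], [-4.000, 0.000]] (det J = 36.000).
Solving J·Δ = −F gives Δ = (-0.750, 0.833).
Then the next iterate is (x, y)₁ = (0.250, -0.167).
Round to (0.250, -0.167) and repeat: F = (-0.74123, -1.09043), J = [[0.08350, 4.93950], [-0.44522, 0.458]].
Δ = (-2.256, 0.188), so (x, y)₂ = (-2.006, 0.021).

(-2.006, 0.021)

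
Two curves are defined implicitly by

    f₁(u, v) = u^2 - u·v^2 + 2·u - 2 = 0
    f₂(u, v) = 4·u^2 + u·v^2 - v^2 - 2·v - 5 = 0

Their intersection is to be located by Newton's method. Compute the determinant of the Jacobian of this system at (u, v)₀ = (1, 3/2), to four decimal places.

J = [[2·u - v^2 + 2, -2·u·v], [8·u + v^2, 2·u·v - 2·v - 2]].
At the point, J = [[1.7500, -3.0000], [10.2500, -2.0000]].
det J = 27.2500.

27.2500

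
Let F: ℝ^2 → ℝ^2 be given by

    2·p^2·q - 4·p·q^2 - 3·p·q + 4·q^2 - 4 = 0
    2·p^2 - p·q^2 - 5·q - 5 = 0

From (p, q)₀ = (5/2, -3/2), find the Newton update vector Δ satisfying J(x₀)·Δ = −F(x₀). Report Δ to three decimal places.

At (5/2, -3/2): F = (-25.000, 9.375).
Jacobian J = [[4·p·q - 4·q^2 - 3·q, 2·p^2 - 8·p·q - 3·p + 8·q], [4·p - q^2, -2·p·q - 5]].
At the point, J = [[-19.500, 23.000], [7.750, 2.500]] (det J = -227.000).
Solving J·Δ = −F gives Δ = (-1.225, 0.048).

(-1.225, 0.048)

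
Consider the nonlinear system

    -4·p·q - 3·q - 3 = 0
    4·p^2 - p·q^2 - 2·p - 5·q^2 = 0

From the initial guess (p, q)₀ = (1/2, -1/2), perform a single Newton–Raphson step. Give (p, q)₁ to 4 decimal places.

(0.9873, -0.4051)

At (1/2, -1/2): F = (-0.5000, -1.3750).
Jacobian J = [[-4·q, -4·p - 3], [8·p - q^2 - 2, -2·p·q - 10·q]].
At the point, J = [[2.0000, -5.0000], [1.7500, 5.5000]] (det J = 19.7500).
Solving J·Δ = −F gives Δ = (0.4873, 0.0949).
Then the next iterate is (p, q)₁ = (0.9873, -0.4051).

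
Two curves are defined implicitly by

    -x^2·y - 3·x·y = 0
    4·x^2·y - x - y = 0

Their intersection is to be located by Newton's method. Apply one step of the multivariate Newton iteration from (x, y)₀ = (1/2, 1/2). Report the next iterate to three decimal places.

(1.000, -0.571)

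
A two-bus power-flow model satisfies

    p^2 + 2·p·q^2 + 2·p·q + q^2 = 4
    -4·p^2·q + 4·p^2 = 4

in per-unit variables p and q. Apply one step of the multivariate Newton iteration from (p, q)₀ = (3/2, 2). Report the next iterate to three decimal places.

(0.804, 1.484)

At (3/2, 2): F = (20.250, -13.000).
Jacobian J = [[2·p + 2·q^2 + 2·q, 4·p·q + 2·p + 2·q], [-8·p·q + 8·p, -4·p^2]].
At the point, J = [[15.000, 19.000], [-12.000, -9.000]] (det J = 93.000).
Solving J·Δ = −F gives Δ = (-0.696, -0.516).
Then the next iterate is (p, q)₁ = (0.804, 1.484).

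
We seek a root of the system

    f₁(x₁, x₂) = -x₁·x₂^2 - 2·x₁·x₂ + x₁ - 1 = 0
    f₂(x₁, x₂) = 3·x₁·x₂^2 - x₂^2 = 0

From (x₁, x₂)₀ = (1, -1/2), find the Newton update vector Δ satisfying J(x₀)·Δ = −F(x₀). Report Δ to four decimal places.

(-0.3636, 0.1136)

At (1, -1/2): F = (0.7500, 0.5000).
Jacobian J = [[-x₂^2 - 2·x₂ + 1, -2·x₁·x₂ - 2·x₁], [3·x₂^2, 6·x₁·x₂ - 2·x₂]].
At the point, J = [[1.7500, -1.0000], [0.7500, -2.0000]] (det J = -2.7500).
Solving J·Δ = −F gives Δ = (-0.3636, 0.1136).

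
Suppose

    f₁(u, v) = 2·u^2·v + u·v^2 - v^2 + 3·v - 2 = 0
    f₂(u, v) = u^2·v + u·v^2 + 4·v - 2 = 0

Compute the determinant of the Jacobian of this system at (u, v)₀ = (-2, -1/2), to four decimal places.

J = [[4·u·v + v^2, 2·u^2 + 2·u·v - 2·v + 3], [2·u·v + v^2, u^2 + 2·u·v + 4]].
At the point, J = [[4.2500, 14.0000], [2.2500, 10.0000]].
det J = 11.0000.

11.0000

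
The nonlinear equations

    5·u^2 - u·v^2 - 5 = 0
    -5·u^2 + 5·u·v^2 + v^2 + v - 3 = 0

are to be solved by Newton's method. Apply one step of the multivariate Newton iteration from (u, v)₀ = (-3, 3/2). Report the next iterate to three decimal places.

(-1.723, 0.883)

At (-3, 3/2): F = (46.750, -78.000).
Jacobian J = [[10·u - v^2, -2·u·v], [-10·u + 5·v^2, 10·u·v + 2·v + 1]].
At the point, J = [[-32.250, 9.000], [41.250, -41.000]] (det J = 951.000).
Solving J·Δ = −F gives Δ = (1.277, -0.617).
Then the next iterate is (u, v)₁ = (-1.723, 0.883).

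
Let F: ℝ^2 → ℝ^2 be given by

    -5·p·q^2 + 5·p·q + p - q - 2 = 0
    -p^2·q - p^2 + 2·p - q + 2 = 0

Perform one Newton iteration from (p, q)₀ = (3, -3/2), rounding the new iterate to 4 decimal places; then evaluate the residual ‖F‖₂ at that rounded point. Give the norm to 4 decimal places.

9.6638

At (3, -3/2): F = (-53.7500, 14.0000).
Jacobian J = [[-5·q^2 + 5·q + 1, -10·p·q + 5·p - 1], [-2·p·q - 2·p + 2, -p^2 - 1]].
At the point, J = [[-17.7500, 59.0000], [5.0000, -10.0000]] (det J = -117.5000).
Solving J·Δ = −F gives Δ = (-2.4553, 0.1723).
Then the next iterate is (p, q)₁ = (0.5447, -1.3277).
Re-evaluating at (0.5447, -1.3277): F = (-8.544542, 4.514328), so ‖F‖₂ = 9.6638.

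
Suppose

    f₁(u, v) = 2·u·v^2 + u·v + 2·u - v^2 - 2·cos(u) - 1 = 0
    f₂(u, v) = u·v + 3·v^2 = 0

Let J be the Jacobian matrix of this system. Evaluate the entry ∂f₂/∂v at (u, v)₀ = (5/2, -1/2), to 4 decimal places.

-0.5000

∂f₂/∂v = u + 6·v.
At (5/2, -1/2) this is -0.5000.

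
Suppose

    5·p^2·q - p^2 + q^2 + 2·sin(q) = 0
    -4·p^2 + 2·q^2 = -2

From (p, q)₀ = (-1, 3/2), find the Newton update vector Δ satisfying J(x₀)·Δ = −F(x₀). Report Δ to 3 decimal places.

(0.308, -0.828)

At (-1, 3/2): F = (10.74499, 2.500).
Jacobian J = [[10·p·q - 2·p, 5·p^2 + 2·q + 2·cos(q)], [-8·p, 4·q]].
At the point, J = [[-13.000, 8.14147], [8.000, 6.000]] (det J = -143.13180).
Solving J·Δ = −F gives Δ = (0.308, -0.828).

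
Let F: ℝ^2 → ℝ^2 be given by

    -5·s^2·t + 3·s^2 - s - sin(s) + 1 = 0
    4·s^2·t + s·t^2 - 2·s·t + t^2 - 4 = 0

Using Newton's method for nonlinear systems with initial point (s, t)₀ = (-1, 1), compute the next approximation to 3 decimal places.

(-0.502, 1.413)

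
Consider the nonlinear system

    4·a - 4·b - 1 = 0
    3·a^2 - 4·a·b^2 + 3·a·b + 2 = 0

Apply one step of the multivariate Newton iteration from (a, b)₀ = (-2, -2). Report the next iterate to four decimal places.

At (-2, -2): F = (-1.0000, 58.0000).
Jacobian J = [[4, -4], [6·a - 4·b^2 + 3·b, -8·a·b + 3·a]].
At the point, J = [[4.0000, -4.0000], [-34.0000, -38.0000]] (det J = -288.0000).
Solving J·Δ = −F gives Δ = (0.9375, 0.6875).
Then the next iterate is (a, b)₁ = (-1.0625, -1.3125).

(-1.0625, -1.3125)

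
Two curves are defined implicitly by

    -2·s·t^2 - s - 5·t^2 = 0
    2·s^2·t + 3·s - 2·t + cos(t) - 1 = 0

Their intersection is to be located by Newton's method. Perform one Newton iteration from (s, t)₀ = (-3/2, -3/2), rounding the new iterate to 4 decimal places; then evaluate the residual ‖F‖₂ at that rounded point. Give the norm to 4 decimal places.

3.2092

At (-3/2, -3/2): F = (-3.0000, -9.179263).
Jacobian J = [[-2·t^2 - 1, -4·s·t - 10·t], [4·s·t + 3, 2·s^2 - sin(t) - 2]].
At the point, J = [[-5.5000, 6.0000], [12.0000, 3.497495]] (det J = -91.236222).
Solving J·Δ = −F gives Δ = (0.4887, 0.9479).
Then the next iterate is (s, t)₁ = (-1.0113, -0.5521).
Re-evaluating at (-1.0113, -0.5521): F = (0.103746, -3.207571), so ‖F‖₂ = 3.2092.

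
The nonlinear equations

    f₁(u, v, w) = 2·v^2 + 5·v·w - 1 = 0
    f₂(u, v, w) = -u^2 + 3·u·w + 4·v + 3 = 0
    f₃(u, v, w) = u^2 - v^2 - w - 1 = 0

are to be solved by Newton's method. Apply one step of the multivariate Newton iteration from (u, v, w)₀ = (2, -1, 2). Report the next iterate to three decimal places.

(1.463, -0.565, 0.722)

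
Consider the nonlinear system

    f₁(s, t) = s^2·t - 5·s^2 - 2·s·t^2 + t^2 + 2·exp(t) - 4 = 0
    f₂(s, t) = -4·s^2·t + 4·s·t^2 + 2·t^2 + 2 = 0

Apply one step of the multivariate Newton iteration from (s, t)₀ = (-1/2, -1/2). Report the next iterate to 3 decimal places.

(0.404, 1.096)

At (-1/2, -1/2): F = (-3.66194, 2.500).
Jacobian J = [[2·s·t - 10·s - 2·t^2, s^2 - 4·s·t + 2·t + 2·exp(t)], [-8·s·t + 4·t^2, -4·s^2 + 8·s·t + 4·t]].
At the point, J = [[5.000, -0.53694], [-1.000, -1.000]] (det J = -5.53694).
Solving J·Δ = −F gives Δ = (0.904, 1.596).
Then the next iterate is (s, t)₁ = (0.404, 1.096).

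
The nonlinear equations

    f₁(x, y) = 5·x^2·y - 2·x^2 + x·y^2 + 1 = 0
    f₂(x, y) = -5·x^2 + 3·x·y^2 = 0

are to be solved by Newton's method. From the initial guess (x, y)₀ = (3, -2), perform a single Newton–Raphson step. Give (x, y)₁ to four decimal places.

At (3, -2): F = (-95.0000, -9.0000).
Jacobian J = [[10·x·y - 4·x + y^2, 5·x^2 + 2·x·y], [-10·x + 3·y^2, 6·x·y]].
At the point, J = [[-68.0000, 33.0000], [-18.0000, -36.0000]] (det J = 3042.0000).
Solving J·Δ = −F gives Δ = (-1.2219, 0.3609).
Then the next iterate is (x, y)₁ = (1.7781, -1.6391).

(1.7781, -1.6391)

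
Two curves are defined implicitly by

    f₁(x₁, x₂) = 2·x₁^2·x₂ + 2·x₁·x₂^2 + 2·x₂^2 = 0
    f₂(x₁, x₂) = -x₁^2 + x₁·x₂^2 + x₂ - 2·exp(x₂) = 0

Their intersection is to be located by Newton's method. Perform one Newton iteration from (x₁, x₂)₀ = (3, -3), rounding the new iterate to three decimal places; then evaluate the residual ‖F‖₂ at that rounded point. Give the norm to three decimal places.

5.367

At (3, -3): F = (18.000, 14.90043).
Jacobian J = [[4·x₁·x₂ + 2·x₂^2, 2·x₁^2 + 4·x₁·x₂ + 4·x₂], [-2·x₁ + x₂^2, 2·x₁·x₂ - 2·exp(x₂) + 1]].
At the point, J = [[-18.000, -30.000], [3.000, -17.09957]] (det J = 397.79233).
Solving J·Δ = −F gives Δ = (-0.350, 0.810).
Then the next iterate is (x₁, x₂)₁ = (2.650, -2.190).
Re-evaluating at (2.650, -2.190): F = (4.25298, 3.27333), so ‖F‖₂ = 5.367.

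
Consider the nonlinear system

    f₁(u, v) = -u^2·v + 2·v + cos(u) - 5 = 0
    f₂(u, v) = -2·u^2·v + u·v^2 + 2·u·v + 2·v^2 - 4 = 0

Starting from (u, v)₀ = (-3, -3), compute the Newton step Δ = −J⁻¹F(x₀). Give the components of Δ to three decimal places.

(-1.579, 6.172)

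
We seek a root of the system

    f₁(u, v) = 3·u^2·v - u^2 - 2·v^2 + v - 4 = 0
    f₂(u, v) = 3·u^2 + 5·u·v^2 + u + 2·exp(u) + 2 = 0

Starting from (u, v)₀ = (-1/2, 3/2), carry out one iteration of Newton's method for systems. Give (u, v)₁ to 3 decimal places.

(-1.020, 0.487)

At (-1/2, 3/2): F = (-6.125, -2.16194).
Jacobian J = [[6·u·v - 2·u, 3·u^2 - 4·v + 1], [6·u + 5·v^2 + 2·exp(u) + 1, 10·u·v]].
At the point, J = [[-3.500, -4.250], [10.46306, -7.500]] (det J = 70.71801).
Solving J·Δ = −F gives Δ = (-0.520, -1.013).
Then the next iterate is (u, v)₁ = (-1.020, 0.487).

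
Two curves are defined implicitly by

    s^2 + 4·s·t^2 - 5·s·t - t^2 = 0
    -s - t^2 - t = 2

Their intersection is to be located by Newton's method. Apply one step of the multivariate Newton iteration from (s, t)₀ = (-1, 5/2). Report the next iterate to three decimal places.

(-2.066, 1.053)

At (-1, 5/2): F = (-17.750, -9.750).
Jacobian J = [[2·s + 4·t^2 - 5·t, 8·s·t - 5·s - 2·t], [-1, -2·t - 1]].
At the point, J = [[10.500, -20.000], [-1.000, -6.000]] (det J = -83.000).
Solving J·Δ = −F gives Δ = (-1.066, -1.447).
Then the next iterate is (s, t)₁ = (-2.066, 1.053).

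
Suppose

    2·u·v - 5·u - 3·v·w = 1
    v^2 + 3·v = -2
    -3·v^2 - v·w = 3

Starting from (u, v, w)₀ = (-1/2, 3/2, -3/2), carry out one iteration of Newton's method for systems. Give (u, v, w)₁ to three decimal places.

(-4.833, 0.042, 0.792)

At (-1/2, 3/2, -3/2): F = (6.750, 8.750, -7.500).
Jacobian J = [[2·v - 5, 2·u - 3·w, -3·v], [0, 2·v + 3, 0], [0, -6·v - w, -v]].
At the point, J = [[-2.000, 3.500, -4.500], [0.000, 6.000, 0.000], [0.000, -7.500, -1.500]] (det J = 18.000).
Solving J·Δ = −F gives Δ = (-4.333, -1.458, 2.292).
Then the next iterate is (u, v, w)₁ = (-4.833, 0.042, 0.792).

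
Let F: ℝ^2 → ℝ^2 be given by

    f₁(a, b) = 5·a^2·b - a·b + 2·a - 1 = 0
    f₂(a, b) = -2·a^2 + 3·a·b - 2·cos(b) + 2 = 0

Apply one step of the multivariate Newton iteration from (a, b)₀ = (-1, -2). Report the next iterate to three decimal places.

(-0.698, -0.707)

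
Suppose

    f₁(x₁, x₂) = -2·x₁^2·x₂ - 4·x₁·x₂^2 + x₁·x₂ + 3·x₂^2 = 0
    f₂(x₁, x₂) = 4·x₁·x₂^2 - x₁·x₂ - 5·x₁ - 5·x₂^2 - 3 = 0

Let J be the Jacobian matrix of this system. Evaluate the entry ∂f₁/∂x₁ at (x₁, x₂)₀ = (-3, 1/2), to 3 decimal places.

5.500

∂f₁/∂x₁ = -4·x₁·x₂ - 4·x₂^2 + x₂.
At (-3, 1/2) this is 5.500.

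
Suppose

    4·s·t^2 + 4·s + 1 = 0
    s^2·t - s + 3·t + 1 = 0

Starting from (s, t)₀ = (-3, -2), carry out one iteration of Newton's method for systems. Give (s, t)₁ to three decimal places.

At (-3, -2): F = (-59.000, -20.000).
Jacobian J = [[4·t^2 + 4, 8·s·t], [2·s·t - 1, s^2 + 3]].
At the point, J = [[20.000, 48.000], [11.000, 12.000]] (det J = -288.000).
Solving J·Δ = −F gives Δ = (0.875, 0.865).
Then the next iterate is (s, t)₁ = (-2.125, -1.135).

(-2.125, -1.135)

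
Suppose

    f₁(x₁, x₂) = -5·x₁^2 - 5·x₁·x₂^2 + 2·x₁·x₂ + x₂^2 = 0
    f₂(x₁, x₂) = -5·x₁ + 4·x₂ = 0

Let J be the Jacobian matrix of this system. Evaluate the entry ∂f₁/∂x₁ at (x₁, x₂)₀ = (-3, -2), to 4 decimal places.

6.0000

∂f₁/∂x₁ = -10·x₁ - 5·x₂^2 + 2·x₂.
At (-3, -2) this is 6.0000.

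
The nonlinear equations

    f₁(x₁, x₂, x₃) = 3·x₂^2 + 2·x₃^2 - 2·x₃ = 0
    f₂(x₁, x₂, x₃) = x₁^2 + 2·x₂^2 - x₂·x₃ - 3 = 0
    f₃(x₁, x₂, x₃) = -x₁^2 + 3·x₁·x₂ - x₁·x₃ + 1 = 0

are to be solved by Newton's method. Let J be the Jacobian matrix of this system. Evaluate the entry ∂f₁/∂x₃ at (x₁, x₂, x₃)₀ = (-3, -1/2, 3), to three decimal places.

10.000

∂f₁/∂x₃ = 4·x₃ - 2.
At (-3, -1/2, 3) this is 10.000.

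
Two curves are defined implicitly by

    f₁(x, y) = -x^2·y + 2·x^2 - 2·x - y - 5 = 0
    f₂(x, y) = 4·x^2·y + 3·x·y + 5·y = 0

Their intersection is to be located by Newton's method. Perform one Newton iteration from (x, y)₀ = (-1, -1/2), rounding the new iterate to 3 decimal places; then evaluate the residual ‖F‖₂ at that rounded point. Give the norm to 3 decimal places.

0.489

At (-1, -1/2): F = (0.000, -3.000).
Jacobian J = [[-2·x·y + 4·x - 2, -x^2 - 1], [8·x·y + 3·y, 4·x^2 + 3·x + 5]].
At the point, J = [[-7.000, -2.000], [2.500, 6.000]] (det J = -37.000).
Solving J·Δ = −F gives Δ = (-0.162, 0.568).
Then the next iterate is (x, y)₁ = (-1.162, 0.068).
Re-evaluating at (-1.162, 0.068): F = (-0.13533, 0.47022), so ‖F‖₂ = 0.489.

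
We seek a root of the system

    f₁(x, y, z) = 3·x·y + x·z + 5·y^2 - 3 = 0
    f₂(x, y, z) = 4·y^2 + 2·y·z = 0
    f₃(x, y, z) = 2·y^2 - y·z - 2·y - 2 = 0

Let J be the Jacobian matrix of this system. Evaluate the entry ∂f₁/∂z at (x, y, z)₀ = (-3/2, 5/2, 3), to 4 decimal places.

-1.5000

∂f₁/∂z = x.
At (-3/2, 5/2, 3) this is -1.5000.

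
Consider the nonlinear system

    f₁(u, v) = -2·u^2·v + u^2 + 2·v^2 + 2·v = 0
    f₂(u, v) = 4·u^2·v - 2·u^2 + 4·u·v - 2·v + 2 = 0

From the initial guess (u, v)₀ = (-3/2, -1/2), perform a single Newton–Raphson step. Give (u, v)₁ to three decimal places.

(-1.256, 0.064)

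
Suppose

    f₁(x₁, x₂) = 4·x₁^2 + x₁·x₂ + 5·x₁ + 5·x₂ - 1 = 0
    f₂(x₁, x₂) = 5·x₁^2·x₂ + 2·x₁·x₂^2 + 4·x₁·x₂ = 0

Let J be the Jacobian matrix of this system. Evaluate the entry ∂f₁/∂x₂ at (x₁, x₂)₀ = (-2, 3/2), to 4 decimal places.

∂f₁/∂x₂ = x₁ + 5.
At (-2, 3/2) this is 3.0000.

3.0000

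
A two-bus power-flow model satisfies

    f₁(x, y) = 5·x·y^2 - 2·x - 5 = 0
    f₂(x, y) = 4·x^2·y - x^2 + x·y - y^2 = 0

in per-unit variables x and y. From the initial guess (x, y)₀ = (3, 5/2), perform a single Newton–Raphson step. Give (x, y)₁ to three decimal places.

At (3, 5/2): F = (82.750, 82.250).
Jacobian J = [[5·y^2 - 2, 10·x·y], [8·x·y - 2·x + y, 4·x^2 + x - 2·y]].
At the point, J = [[29.250, 75.000], [56.500, 34.000]] (det J = -3243.000).
Solving J·Δ = −F gives Δ = (-1.035, -0.700).
Then the next iterate is (x, y)₁ = (1.965, 1.800).

(1.965, 1.800)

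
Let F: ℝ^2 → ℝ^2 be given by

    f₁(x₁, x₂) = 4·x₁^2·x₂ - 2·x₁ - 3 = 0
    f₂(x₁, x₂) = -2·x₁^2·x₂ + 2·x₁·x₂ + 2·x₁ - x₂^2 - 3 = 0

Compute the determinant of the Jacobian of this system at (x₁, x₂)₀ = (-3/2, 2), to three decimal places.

J = [[8·x₁·x₂ - 2, 4·x₁^2], [-4·x₁·x₂ + 2·x₂ + 2, -2·x₁^2 + 2·x₁ - 2·x₂]].
At the point, J = [[-26.000, 9.000], [18.000, -11.500]].
det J = 137.000.

137.000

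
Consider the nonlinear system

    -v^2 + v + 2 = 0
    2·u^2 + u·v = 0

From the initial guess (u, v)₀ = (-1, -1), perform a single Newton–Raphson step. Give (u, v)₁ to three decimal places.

(-0.400, -1.000)

At (-1, -1): F = (0.000, 3.000).
Jacobian J = [[0, -2·v + 1], [4·u + v, u]].
At the point, J = [[0.000, 3.000], [-5.000, -1.000]] (det J = 15.000).
Solving J·Δ = −F gives Δ = (0.600, 0.000).
Then the next iterate is (u, v)₁ = (-0.400, -1.000).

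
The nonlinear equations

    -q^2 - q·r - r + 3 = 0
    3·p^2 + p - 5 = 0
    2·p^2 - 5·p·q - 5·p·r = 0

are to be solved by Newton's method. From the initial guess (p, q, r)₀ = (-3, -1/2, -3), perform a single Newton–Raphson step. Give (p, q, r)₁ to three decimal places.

(-1.882, -1.234, -0.375)

At (-3, -1/2, -3): F = (4.250, 19.000, -34.500).
Jacobian J = [[0, -2·q - r, -q - 1], [6·p + 1, 0, 0], [4·p - 5·q - 5·r, -5·p, -5·p]].
At the point, J = [[0.000, 4.000, -0.500], [-17.000, 0.000, 0.000], [5.500, 15.000, 15.000]] (det J = 1147.500).
Solving J·Δ = −F gives Δ = (1.118, -0.734, 2.625).
Then the next iterate is (p, q, r)₁ = (-1.882, -1.234, -0.375).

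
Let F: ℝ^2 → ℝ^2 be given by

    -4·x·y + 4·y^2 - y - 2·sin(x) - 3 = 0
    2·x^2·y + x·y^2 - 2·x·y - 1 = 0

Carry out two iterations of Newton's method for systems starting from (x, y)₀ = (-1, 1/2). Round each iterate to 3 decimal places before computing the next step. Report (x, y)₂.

(-0.743, 0.439)

At (-1, 1/2): F = (1.18294, 0.750).
Jacobian J = [[-4·y - 2·cos(x), -4·x + 8·y - 1], [4·x·y + y^2 - 2·y, 2·x^2 + 2·x·y - 2·x]].
At the point, J = [[-3.08060, 7.000], [-2.750, 3.000]] (det J = 10.00819).
Solving J·Δ = −F gives Δ = (0.170, -0.094).
Then the next iterate is (x, y)₁ = (-0.830, 0.406).
Round to (-0.830, 0.406) and repeat: F = (0.07713, 0.09653), J = [[-2.97375, 5.568], [-1.99508, 2.36384]].
Δ = (0.087, 0.033), so (x, y)₂ = (-0.743, 0.439).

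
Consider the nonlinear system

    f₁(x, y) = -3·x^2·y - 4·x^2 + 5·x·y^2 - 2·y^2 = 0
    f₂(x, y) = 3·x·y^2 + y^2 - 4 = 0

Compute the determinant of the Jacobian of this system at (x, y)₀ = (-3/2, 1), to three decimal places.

-104.750

J = [[-6·x·y - 8·x + 5·y^2, -3·x^2 + 10·x·y - 4·y], [3·y^2, 6·x·y + 2·y]].
At the point, J = [[26.000, -25.750], [3.000, -7.000]].
det J = -104.750.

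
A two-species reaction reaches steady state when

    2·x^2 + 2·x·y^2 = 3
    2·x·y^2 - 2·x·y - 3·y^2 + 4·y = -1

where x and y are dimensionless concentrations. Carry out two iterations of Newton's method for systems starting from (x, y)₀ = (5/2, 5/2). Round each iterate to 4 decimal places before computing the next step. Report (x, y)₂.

(-3.2325, 3.7170)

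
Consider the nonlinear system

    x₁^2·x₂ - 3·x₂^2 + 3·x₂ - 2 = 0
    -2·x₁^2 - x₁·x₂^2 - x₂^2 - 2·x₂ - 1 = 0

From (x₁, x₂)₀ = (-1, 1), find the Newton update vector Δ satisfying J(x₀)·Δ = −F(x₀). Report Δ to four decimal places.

(0.8000, -1.3000)

At (-1, 1): F = (-1.0000, -5.0000).
Jacobian J = [[2·x₁·x₂, x₁^2 - 6·x₂ + 3], [-4·x₁ - x₂^2, -2·x₁·x₂ - 2·x₂ - 2]].
At the point, J = [[-2.0000, -2.0000], [3.0000, -2.0000]] (det J = 10.0000).
Solving J·Δ = −F gives Δ = (0.8000, -1.3000).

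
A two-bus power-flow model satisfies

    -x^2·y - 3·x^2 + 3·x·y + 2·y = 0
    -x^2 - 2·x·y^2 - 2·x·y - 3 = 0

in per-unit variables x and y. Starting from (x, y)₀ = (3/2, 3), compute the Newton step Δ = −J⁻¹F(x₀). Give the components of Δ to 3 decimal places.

At (3/2, 3): F = (6.000, -41.250).
Jacobian J = [[-2·x·y - 6·x + 3·y, -x^2 + 3·x + 2], [-2·x - 2·y^2 - 2·y, -4·x·y - 2·x]].
At the point, J = [[-9.000, 4.250], [-27.000, -21.000]] (det J = 303.750).
Solving J·Δ = −F gives Δ = (-0.162, -1.756).

(-0.162, -1.756)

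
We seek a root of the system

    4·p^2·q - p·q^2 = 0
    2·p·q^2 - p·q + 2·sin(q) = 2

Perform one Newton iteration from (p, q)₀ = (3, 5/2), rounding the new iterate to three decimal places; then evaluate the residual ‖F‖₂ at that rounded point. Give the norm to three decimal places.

22.763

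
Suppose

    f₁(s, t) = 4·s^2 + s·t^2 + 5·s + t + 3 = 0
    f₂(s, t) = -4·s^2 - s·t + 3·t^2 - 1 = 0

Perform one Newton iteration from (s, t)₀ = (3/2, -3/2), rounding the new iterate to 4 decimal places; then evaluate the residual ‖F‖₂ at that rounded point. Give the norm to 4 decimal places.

6.5323

At (3/2, -3/2): F = (21.3750, -1.0000).
Jacobian J = [[8·s + t^2 + 5, 2·s·t + 1], [-8·s - t, -s + 6·t]].
At the point, J = [[19.2500, -3.5000], [-10.5000, -10.5000]] (det J = -238.8750).
Solving J·Δ = −F gives Δ = (-0.9542, 0.8590).
Then the next iterate is (s, t)₁ = (0.5458, -0.6410).
Re-evaluating at (0.5458, -0.6410): F = (6.503849, -0.609090), so ‖F‖₂ = 6.5323.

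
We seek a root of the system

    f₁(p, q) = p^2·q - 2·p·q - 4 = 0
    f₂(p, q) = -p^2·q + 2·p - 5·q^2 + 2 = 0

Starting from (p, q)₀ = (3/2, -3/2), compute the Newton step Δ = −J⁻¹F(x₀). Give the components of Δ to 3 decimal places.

(-2.724, 1.614)

At (3/2, -3/2): F = (-2.875, -2.875).
Jacobian J = [[2·p·q - 2·q, p^2 - 2·p], [-2·p·q + 2, -p^2 - 10·q]].
At the point, J = [[-1.500, -0.750], [6.500, 12.750]] (det J = -14.250).
Solving J·Δ = −F gives Δ = (-2.724, 1.614).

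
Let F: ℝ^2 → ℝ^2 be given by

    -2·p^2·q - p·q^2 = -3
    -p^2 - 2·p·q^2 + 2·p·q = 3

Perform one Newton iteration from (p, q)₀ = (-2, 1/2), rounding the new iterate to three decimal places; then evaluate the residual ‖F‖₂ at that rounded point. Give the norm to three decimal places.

At (-2, 1/2): F = (-0.500, -8.000).
Jacobian J = [[-4·p·q - q^2, -2·p^2 - 2·p·q], [-2·p - 2·q^2 + 2·q, -4·p·q + 2·p]].
At the point, J = [[3.750, -6.000], [4.500, 0.000]] (det J = 27.000).
Solving J·Δ = −F gives Δ = (1.778, 1.028).
Then the next iterate is (p, q)₁ = (-0.222, 1.528).
Re-evaluating at (-0.222, 1.528): F = (3.36771, -2.69107), so ‖F‖₂ = 4.311.

4.311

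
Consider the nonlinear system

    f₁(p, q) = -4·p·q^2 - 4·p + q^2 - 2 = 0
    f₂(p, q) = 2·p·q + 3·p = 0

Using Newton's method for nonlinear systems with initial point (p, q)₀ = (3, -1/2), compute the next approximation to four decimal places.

(-0.2019, -0.4327)

At (3, -1/2): F = (-16.7500, 6.0000).
Jacobian J = [[-4·q^2 - 4, -8·p·q + 2·q], [2·q + 3, 2·p]].
At the point, J = [[-5.0000, 11.0000], [2.0000, 6.0000]] (det J = -52.0000).
Solving J·Δ = −F gives Δ = (-3.2019, 0.0673).
Then the next iterate is (p, q)₁ = (-0.2019, -0.4327).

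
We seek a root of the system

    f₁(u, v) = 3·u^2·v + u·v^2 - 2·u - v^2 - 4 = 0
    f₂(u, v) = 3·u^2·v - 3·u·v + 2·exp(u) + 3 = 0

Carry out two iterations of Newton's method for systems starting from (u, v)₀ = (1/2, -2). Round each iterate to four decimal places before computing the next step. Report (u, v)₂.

At (1/2, -2): F = (-8.5000, 7.797443).
Jacobian J = [[6·u·v + v^2 - 2, 3·u^2 + 2·u·v - 2·v], [6·u·v - 3·v + 2·exp(u), 3·u^2 - 3·u]].
At the point, J = [[-4.0000, 2.7500], [3.297443, -0.7500]] (det J = -6.067967).
Solving J·Δ = −F gives Δ = (-2.4832, -0.5210).
Then the next iterate is (u, v)₁ = (-1.9832, -2.5210).
Round to (-1.9832, -2.5210) and repeat: F = (-48.739053, -41.469586), J = [[34.353324, 26.840541], [37.836139, 17.748847]].
Δ = (0.6111, 1.0337), so (u, v)₂ = (-1.3721, -1.4873).

(-1.3721, -1.4873)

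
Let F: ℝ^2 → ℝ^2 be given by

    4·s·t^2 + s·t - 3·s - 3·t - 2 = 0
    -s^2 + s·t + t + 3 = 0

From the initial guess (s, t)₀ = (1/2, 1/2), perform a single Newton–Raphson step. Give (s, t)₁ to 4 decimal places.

(-1.3500, -2.4500)

At (1/2, 1/2): F = (-4.2500, 3.5000).
Jacobian J = [[4·t^2 + t - 3, 8·s·t + s - 3], [-2·s + t, s + 1]].
At the point, J = [[-1.5000, -0.5000], [-0.5000, 1.5000]] (det J = -2.5000).
Solving J·Δ = −F gives Δ = (-1.8500, -2.9500).
Then the next iterate is (s, t)₁ = (-1.3500, -2.4500).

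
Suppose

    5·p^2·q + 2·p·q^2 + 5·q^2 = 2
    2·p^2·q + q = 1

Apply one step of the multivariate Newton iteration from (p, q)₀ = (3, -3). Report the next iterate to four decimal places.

At (3, -3): F = (-38.0000, -58.0000).
Jacobian J = [[10·p·q + 2·q^2, 5·p^2 + 4·p·q + 10·q], [4·p·q, 2·p^2 + 1]].
At the point, J = [[-72.0000, -21.0000], [-36.0000, 19.0000]] (det J = -2124.0000).
Solving J·Δ = −F gives Δ = (-0.9134, 1.3220).
Then the next iterate is (p, q)₁ = (2.0866, -1.6780).

(2.0866, -1.6780)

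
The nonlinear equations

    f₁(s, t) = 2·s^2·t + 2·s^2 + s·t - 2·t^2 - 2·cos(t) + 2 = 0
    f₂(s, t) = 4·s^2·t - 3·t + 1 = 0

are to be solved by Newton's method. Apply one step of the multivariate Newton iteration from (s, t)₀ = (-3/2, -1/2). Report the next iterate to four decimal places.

(-0.9574, -0.7093)

At (-3/2, -1/2): F = (2.744835, -2.0000).
Jacobian J = [[4·s·t + 4·s + t, 2·s^2 + s - 4·t + 2·sin(t)], [8·s·t, 4·s^2 - 3]].
At the point, J = [[-3.5000, 4.041149], [6.0000, 6.0000]] (det J = -45.246894).
Solving J·Δ = −F gives Δ = (0.5426, -0.2093).
Then the next iterate is (s, t)₁ = (-0.9574, -0.7093).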